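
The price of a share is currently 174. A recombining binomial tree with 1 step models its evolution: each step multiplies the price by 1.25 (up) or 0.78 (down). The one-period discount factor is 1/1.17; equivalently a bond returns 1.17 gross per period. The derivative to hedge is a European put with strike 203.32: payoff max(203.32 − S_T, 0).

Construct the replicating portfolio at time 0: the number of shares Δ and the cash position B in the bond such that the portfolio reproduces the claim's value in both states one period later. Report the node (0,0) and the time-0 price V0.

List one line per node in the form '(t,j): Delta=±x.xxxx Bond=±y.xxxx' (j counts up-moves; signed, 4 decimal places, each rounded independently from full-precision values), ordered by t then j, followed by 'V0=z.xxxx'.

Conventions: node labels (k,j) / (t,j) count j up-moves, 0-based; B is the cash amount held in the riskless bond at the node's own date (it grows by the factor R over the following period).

No-arbitrage ⇒ martingale measure with p* = (R−d)/(u−d) = 0.8298.
At maturity the claim pays: V(1,0)=67.6000, V(1,1)=0.0000
(0,0): S=174.0000. Δ = (V_up−V_dn)/(S_up−S_dn) = (0.0000−67.6000)/(217.5000−135.7200) = -0.8266. V = [p*·0.0000 + (1−p*)·67.6000]/1.17 = 9.8345. B = V − Δ·S = 153.6643.
Verification: the root portfolio costs Δ(0,0)·S0 + B(0,0) = 9.8345, matching V0.

(0,0): Delta=-0.8266 Bond=153.6643
V0=9.8345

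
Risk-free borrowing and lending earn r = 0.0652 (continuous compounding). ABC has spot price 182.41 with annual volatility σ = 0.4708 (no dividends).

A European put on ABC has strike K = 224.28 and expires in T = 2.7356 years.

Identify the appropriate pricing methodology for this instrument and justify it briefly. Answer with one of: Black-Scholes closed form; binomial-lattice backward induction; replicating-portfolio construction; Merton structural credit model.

Key observation: with ABC following a GBM at constant σ and r, the European put struck at 224.28 prices in closed form — nothing here needs a stepwise model or a balance sheet.

framework: Black-Scholes closed form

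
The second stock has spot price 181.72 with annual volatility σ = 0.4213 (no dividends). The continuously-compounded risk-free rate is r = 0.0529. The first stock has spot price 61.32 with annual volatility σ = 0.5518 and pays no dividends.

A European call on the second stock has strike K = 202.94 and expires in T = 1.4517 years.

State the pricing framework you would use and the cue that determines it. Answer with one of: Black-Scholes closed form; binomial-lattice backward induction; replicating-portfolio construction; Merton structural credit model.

framework: Black-Scholes closed form

Key observation: the strike-202.94 call on the second stock is European-exercise on a continuously-modelled lognormal underlying, so its value is a single closed-form evaluation.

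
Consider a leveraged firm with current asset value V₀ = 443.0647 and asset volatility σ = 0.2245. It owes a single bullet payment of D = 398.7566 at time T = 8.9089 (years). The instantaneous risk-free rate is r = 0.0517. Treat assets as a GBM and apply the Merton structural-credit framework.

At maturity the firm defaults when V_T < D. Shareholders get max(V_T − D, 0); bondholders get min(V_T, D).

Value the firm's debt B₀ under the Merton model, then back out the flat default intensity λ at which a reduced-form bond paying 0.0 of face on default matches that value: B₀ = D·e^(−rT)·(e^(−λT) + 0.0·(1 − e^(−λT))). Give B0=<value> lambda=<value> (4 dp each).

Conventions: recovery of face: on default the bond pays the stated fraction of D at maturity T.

Apply the equity-as-call identities (strike 398.7566, horizon 8.9089 years):
d₁ = [ln(V₀/D) + (r + σ²/2)T] / (σ√T)
   = [ln(443.0647/398.7566) + (0.0517 + 0.5·0.2245²)·8.9089] / (0.2245·√8.9089)
   = [0.105365 + 0.685096] / 0.670083 = 1.179646
d₂ = d₁ − σ√T = 1.179646 − 0.670083 = 0.509563
N(d₁) = 0.880929,  N(d₂) = 0.694821,  e^(−rT) = 0.630911
E₀ = V₀·N(d₁) − D·e^(−rT)·N(d₂)
   = 443.0647·0.880929 − 398.7566·0.630911·0.694821 = 215.505608
B₀ = V₀ − E₀ = 443.0647 − 215.505608 = 227.559092
e^(−λT) = (B₀·e^(rT)/D − 0)/(1 − 0) = (227.5591·1.585009/398.7566 − 0)/1 = 0.90451979
λ = −ln(0.90451979)/8.9089 = 0.011264

B0=227.5591 lambda=0.0113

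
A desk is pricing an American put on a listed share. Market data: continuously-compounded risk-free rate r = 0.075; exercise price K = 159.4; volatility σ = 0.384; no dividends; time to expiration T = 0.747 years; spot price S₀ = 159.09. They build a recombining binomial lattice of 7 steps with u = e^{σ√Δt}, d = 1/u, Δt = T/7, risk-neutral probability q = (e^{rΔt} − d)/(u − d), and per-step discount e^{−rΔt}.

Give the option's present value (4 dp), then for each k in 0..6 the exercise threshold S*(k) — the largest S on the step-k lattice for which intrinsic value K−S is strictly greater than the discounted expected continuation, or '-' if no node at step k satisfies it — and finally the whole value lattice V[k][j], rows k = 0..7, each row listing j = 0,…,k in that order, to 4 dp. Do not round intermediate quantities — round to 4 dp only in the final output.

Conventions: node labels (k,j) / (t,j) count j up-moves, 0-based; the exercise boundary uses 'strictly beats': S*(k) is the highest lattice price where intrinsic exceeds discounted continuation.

price = 18.0420
boundary = - - - 109.1960 96.3226 109.1960 123.7900
tree:
18.0420
26.2778 10.1165
37.0201 15.9842 4.4258
50.2040 24.4633 7.7828 1.1483
63.0774 35.9614 13.3867 2.3179 0.0000
74.4332 50.2040 22.3317 4.6790 0.0000 0.0000
84.4502 63.0774 35.6100 9.4450 0.0000 0.0000 0.0000
93.2862 74.4332 50.2040 19.0656 0.0000 0.0000 0.0000 0.0000

Δt=0.10671, u=1.13365, d=0.88211, q=0.50063, disc=e^(-rΔt)=0.99203
k=7 terminal: V=max(K-S,0) → 93.2862 74.4332 50.2040 19.0656 0.0000 0.0000 0.0000 0.0000
k=6: j=0 S=74.9498 intr=84.4502 cont=83.1795 V=84.4502[EX]; j=1 S=96.3226 intr=63.0774 cont=61.8068 V=63.0774[EX]; j=2 S=123.7900 intr=35.6100 cont=34.3394 V=35.6100[EX]; j=3 S=159.0900 intr=0.3100 cont=9.4450 V=9.4450[hold]; j=4 S=204.4562 intr=0.0000 cont=0.0000 V=0.0000[hold]; j=5 S=262.7591 intr=0.0000 cont=0.0000 V=0.0000[hold]; j=6 S=337.6876 intr=0.0000 cont=0.0000 V=0.0000[hold]  S*(6)=123.7900
k=5: j=0 S=84.9668 intr=74.4332 cont=73.1625 V=74.4332[EX]; j=1 S=109.1960 intr=50.2040 cont=48.9333 V=50.2040[EX]; j=2 S=140.3344 intr=19.0656 cont=22.3317 V=22.3317[hold]; j=3 S=180.3523 intr=0.0000 cont=4.6790 V=4.6790[hold]; j=4 S=231.7816 intr=0.0000 cont=0.0000 V=0.0000[hold]; j=5 S=297.8766 intr=0.0000 cont=0.0000 V=0.0000[hold]  S*(5)=109.1960
k=4: j=0 S=96.3226 intr=63.0774 cont=61.8068 V=63.0774[EX]; j=1 S=123.7900 intr=35.6100 cont=35.9614 V=35.9614[hold]; j=2 S=159.0900 intr=0.3100 cont=13.3867 V=13.3867[hold]; j=3 S=204.4562 intr=0.0000 cont=2.3179 V=2.3179[hold]; j=4 S=262.7591 intr=0.0000 cont=0.0000 V=0.0000[hold]  S*(4)=96.3226
k=3: j=0 S=109.1960 intr=50.2040 cont=49.1078 V=50.2040[EX]; j=1 S=140.3344 intr=19.0656 cont=24.4633 V=24.4633[hold]; j=2 S=180.3523 intr=0.0000 cont=7.7828 V=7.7828[hold]; j=3 S=231.7816 intr=0.0000 cont=1.1483 V=1.1483[hold]  S*(3)=109.1960
k=2: j=0 S=123.7900 intr=35.6100 cont=37.0201 V=37.0201[hold]; j=1 S=159.0900 intr=0.3100 cont=15.9842 V=15.9842[hold]; j=2 S=204.4562 intr=0.0000 cont=4.4258 V=4.4258[hold]  S*(2)=-
k=1: j=0 S=140.3344 intr=19.0656 cont=26.2778 V=26.2778[hold]; j=1 S=180.3523 intr=0.0000 cont=10.1165 V=10.1165[hold]  S*(1)=-
k=0: j=0 S=159.0900 intr=0.3100 cont=18.0420 V=18.0420[hold]  S*(0)=-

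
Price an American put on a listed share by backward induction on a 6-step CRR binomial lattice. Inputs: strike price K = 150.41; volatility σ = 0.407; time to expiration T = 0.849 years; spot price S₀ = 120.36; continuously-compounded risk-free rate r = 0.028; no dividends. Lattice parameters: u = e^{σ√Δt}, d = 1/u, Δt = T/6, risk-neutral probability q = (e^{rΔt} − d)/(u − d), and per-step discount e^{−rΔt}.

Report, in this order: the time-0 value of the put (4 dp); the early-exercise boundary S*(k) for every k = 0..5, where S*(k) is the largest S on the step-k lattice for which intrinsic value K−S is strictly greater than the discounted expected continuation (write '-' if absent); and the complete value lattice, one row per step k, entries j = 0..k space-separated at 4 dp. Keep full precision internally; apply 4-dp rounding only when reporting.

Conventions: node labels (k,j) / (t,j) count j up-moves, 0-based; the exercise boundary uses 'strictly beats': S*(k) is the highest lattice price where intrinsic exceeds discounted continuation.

Δt=0.14150, u=1.16544, d=0.85804, q=0.47471, disc=e^(-rΔt)=0.99605
k=6 terminal: V=max(K-S,0) → 102.3768 85.1688 61.7961 30.0500 0.0000 0.0000 0.0000
k=5: j=0 S=55.9798 intr=94.4302 cont=93.8354 V=94.4302[EX]; j=1 S=76.0347 intr=74.3753 cont=73.7805 V=74.3753[EX]; j=2 S=103.2743 intr=47.1357 cont=46.5410 V=47.1357[EX]; j=3 S=140.2724 intr=10.1376 cont=15.7224 V=15.7224[hold]; j=4 S=190.5252 intr=0.0000 cont=0.0000 V=0.0000[hold]; j=5 S=258.7812 intr=0.0000 cont=0.0000 V=0.0000[hold]  S*(5)=103.2743
k=4: j=0 S=65.2412 intr=85.1688 cont=84.5741 V=85.1688[EX]; j=1 S=88.6139 intr=61.7961 cont=61.2013 V=61.7961[EX]; j=2 S=120.3600 intr=30.0500 cont=32.0960 V=32.0960[hold]; j=3 S=163.4791 intr=0.0000 cont=8.2261 V=8.2261[hold]; j=4 S=222.0458 intr=0.0000 cont=0.0000 V=0.0000[hold]  S*(4)=88.6139
k=3: j=0 S=76.0347 intr=74.3753 cont=73.7805 V=74.3753[EX]; j=1 S=103.2743 intr=47.1357 cont=47.5084 V=47.5084[hold]; j=2 S=140.2724 intr=10.1376 cont=20.6825 V=20.6825[hold]; j=3 S=190.5252 intr=0.0000 cont=4.3040 V=4.3040[hold]  S*(3)=76.0347
k=2: j=0 S=88.6139 intr=61.7961 cont=61.3775 V=61.7961[EX]; j=1 S=120.3600 intr=30.0500 cont=34.6363 V=34.6363[hold]; j=2 S=163.4791 intr=0.0000 cont=12.8563 V=12.8563[hold]  S*(2)=88.6139
k=1: j=0 S=103.2743 intr=47.1357 cont=48.7096 V=48.7096[hold]; j=1 S=140.2724 intr=10.1376 cont=24.2009 V=24.2009[hold]  S*(1)=-
k=0: j=0 S=120.3600 intr=30.0500 cont=36.9284 V=36.9284[hold]  S*(0)=-

price = 36.9284
boundary = - - 88.6139 76.0347 88.6139 103.2743
tree:
36.9284
48.7096 24.2009
61.7961 34.6363 12.8563
74.3753 47.5084 20.6825 4.3040
85.1688 61.7961 32.0960 8.2261 0.0000
94.4302 74.3753 47.1357 15.7224 0.0000 0.0000
102.3768 85.1688 61.7961 30.0500 0.0000 0.0000 0.0000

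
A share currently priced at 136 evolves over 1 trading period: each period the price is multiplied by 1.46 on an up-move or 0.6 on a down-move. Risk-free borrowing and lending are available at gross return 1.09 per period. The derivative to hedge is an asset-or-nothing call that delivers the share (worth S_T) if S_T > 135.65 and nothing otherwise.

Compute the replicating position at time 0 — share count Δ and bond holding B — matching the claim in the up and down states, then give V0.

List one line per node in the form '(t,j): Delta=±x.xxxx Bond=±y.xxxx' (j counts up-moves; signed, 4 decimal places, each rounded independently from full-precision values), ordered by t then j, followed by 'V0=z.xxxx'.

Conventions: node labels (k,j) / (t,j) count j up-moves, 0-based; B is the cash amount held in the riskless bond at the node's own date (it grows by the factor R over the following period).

The replicating-portfolio and risk-neutral prices coincide; use p* = (1.09−0.6)/(1.46−0.6) = 0.5698 for the latter.
Terminal payoffs: V(1,0)=0.0000, V(1,1)=198.5600
  t=0,j=0: stock 136.0000 → up 198.5600 (V=198.5600), down 81.6000 (V=0.0000). Price 103.7918; hedge Δ=1.6977, bond B=-127.0920.
As a check, the time-0 holding Δ(0,0)·S0 + B(0,0) comes to 103.7918 — exactly V0.

(0,0): Delta=1.6977 Bond=-127.0920
V0=103.7918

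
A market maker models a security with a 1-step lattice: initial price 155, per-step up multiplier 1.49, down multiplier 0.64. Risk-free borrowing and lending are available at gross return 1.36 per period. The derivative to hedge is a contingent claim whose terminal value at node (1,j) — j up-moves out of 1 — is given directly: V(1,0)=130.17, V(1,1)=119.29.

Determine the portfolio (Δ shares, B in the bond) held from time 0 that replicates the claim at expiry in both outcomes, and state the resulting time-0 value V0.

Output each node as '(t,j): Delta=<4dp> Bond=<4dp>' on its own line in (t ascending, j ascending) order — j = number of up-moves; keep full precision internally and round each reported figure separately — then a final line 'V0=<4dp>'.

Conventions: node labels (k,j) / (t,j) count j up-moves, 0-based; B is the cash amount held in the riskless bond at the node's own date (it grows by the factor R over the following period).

(0,0): Delta=-0.0826 Bond=101.7368
V0=88.9368

The replicating-portfolio and risk-neutral prices coincide; use p* = (1.36−0.64)/(1.49−0.64) = 0.8471 for the latter.
Terminal payoffs: V(1,0)=130.1700, V(1,1)=119.2900
(0,0): S=155.0000. Δ = (V_up−V_dn)/(S_up−S_dn) = (119.2900−130.1700)/(230.9500−99.2000) = -0.0826. V = [p*·119.2900 + (1−p*)·130.1700]/1.36 = 88.9368. B = V − Δ·S = 101.7368.
Verification: the root portfolio costs Δ(0,0)·S0 + B(0,0) = 88.9368, matching V0.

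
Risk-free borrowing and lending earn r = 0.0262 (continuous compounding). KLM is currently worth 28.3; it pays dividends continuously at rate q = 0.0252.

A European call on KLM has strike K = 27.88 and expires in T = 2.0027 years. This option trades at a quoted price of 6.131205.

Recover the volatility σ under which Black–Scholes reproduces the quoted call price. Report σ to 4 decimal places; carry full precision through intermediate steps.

At σ = 0.3970 the Black–Scholes value reproduces the quote:
σ√T = 0.397·√2.0027 = 0.561822
d₁ = (ln(S/K) + (r−q+σ²/2)T) / (σ√T) = (ln(28.3/27.88) + (0.0262−0.0252+0.397²/2)·2.0027) / 0.561822 = (0.014952 + 0.159824) / 0.561822 = 0.311089
d₂ = d₁ − σ√T = 0.311089 − 0.561822 = -0.250732
e^{−rT} = 0.948882
e^{−qT} = 0.950784
N(d₁) = 0.622134,  N(d₂) = 0.401011
V = S·e^{−qT}·N(d₁) − K·e^{−rT}·N(d₂) = 16.739872 − 10.608666 = 6.131205 (matching the quote); vega is positive throughout, so no other σ reproduces this price

sigma = 0.3970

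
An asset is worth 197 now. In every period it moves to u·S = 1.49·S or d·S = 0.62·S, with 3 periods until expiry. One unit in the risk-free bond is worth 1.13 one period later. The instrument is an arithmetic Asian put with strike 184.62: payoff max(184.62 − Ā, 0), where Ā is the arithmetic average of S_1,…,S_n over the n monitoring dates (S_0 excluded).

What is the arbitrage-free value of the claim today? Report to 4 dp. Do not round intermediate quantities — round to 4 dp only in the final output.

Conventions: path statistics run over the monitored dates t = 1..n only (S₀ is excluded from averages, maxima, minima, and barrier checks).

Risk-neutral up-probability p* = (R−d)/(u−d) = (1.13−0.62)/(1.49−0.62) = 0.5862; the claim prices as the p*-weighted sum of path payoffs discounted by R^3.
Enumerate all 2^3 = 8 price paths (U = up ×1.49, D = down ×0.62); each path with k up-moves has probability p*^k·(1−p*)^(3−k).
DDD: Ā=81.6058, payoff=103.0142, prob=0.070852
UDD: Ā=196.1172, payoff=0.0000, prob=0.100373
DUD: Ā=138.9872, payoff=45.6328, prob=0.100373
UUD: Ā=334.0176, payoff=0.0000, prob=0.142195
DDU: Ā=103.5666, payoff=81.0534, prob=0.100373
UDU: Ā=248.8939, payoff=0.0000, prob=0.142195
DUU: Ā=191.7639, payoff=0.0000, prob=0.142195
UUU: Ā=460.8519, payoff=0.0000, prob=0.201443
Price = Σ prob·payoff / R^3 = 20.014615 / 1.442897 = 13.8711

price = 13.8711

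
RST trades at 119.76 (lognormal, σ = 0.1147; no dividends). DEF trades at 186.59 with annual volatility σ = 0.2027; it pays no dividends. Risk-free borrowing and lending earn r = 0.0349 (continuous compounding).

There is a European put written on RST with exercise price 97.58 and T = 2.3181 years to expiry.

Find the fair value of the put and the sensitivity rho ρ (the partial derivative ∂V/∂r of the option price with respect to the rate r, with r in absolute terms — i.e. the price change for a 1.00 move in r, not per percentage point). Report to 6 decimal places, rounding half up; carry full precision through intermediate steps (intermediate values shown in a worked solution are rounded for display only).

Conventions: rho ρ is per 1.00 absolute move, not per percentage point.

σ√T = 0.1147·√2.3181 = 0.174634
d₁ = (ln(S/K) + (r+σ²/2)T) / (σ√T) = (ln(119.76/97.58) + (0.0349+0.1147²/2)·2.3181) / 0.174634 = (0.204817 + 0.096150) / 0.174634 = 1.723416
d₂ = d₁ − σ√T = 1.723416 − 0.174634 = 1.548781
e^{−rT} = 0.922284
N(−d₁) = 0.042407,  N(−d₂) = 0.060717
Put price V = K·e^{−rT}·N(−d₂) − S·N(−d₁) = 5.464332 − 5.078626 = 0.385705
ρ = −K·T·e^{−rT}·N(−d₂) = -12.666867

price = 0.385705
ρ = -12.666867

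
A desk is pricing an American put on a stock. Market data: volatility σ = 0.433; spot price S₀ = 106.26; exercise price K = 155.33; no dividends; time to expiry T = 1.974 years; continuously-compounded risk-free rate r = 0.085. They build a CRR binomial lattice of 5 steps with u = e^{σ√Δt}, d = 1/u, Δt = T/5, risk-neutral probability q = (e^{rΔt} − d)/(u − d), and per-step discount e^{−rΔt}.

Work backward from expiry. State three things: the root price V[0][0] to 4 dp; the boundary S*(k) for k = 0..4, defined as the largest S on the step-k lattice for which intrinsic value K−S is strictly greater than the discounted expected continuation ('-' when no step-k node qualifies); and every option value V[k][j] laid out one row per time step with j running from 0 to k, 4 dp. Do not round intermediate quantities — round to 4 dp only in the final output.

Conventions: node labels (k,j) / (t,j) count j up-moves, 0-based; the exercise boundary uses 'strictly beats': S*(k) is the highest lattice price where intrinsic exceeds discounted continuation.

Δt=0.39480, u=1.31268, d=0.76180, q=0.49435, disc=e^(-rΔt)=0.96700
k=5 terminal: V=max(K-S,0) → 128.0664 108.3517 74.3808 15.8451 0.0000 0.0000
k=4: j=0 S=35.7882 intr=119.5418 cont=114.4157 V=119.5418[EX]; j=1 S=61.6673 intr=93.6627 cont=88.5366 V=93.6627[EX]; j=2 S=106.2600 intr=49.0700 cont=43.9439 V=49.0700[EX]; j=3 S=183.0984 intr=0.0000 cont=7.7477 V=7.7477[hold]; j=4 S=315.4999 intr=0.0000 cont=0.0000 V=0.0000[hold]  S*(4)=106.2600
k=3: j=0 S=46.9783 intr=108.3517 cont=103.2256 V=108.3517[EX]; j=1 S=80.9492 intr=74.3808 cont=69.2547 V=74.3808[EX]; j=2 S=139.4849 intr=15.8451 cont=27.6970 V=27.6970[hold]; j=3 S=240.3488 intr=0.0000 cont=3.7883 V=3.7883[hold]  S*(3)=80.9492
k=2: j=0 S=61.6673 intr=93.6627 cont=88.5366 V=93.6627[EX]; j=1 S=106.2600 intr=49.0700 cont=49.6096 V=49.6096[hold]; j=2 S=183.0984 intr=0.0000 cont=15.3537 V=15.3537[hold]  S*(2)=61.6673
k=1: j=0 S=80.9492 intr=74.3808 cont=69.5127 V=74.3808[EX]; j=1 S=139.4849 intr=15.8451 cont=31.5968 V=31.5968[hold]  S*(1)=80.9492
k=0: j=0 S=106.2600 intr=49.0700 cont=51.4738 V=51.4738[hold]  S*(0)=-

price = 51.4738
boundary = - 80.9492 61.6673 80.9492 106.2600
tree:
51.4738
74.3808 31.5968
93.6627 49.6096 15.3537
108.3517 74.3808 27.6970 3.7883
119.5418 93.6627 49.0700 7.7477 0.0000
128.0664 108.3517 74.3808 15.8451 0.0000 0.0000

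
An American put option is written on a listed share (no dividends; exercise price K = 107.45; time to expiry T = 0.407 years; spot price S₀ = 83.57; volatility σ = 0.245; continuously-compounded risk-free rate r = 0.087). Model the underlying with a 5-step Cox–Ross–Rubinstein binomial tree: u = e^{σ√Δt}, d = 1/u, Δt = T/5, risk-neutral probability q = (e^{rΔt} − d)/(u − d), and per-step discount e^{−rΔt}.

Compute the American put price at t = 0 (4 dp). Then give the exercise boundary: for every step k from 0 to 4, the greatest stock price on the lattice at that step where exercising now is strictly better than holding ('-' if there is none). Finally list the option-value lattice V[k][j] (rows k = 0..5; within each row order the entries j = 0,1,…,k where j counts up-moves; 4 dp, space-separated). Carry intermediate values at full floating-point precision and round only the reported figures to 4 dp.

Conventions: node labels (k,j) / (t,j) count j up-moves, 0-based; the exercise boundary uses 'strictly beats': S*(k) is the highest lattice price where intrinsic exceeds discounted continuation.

params: Δt=0.08140 u=1.07240 d=0.93249 q=0.53333 e^(-rΔt)=0.99294
t_5 payoffs: 48.5298 39.6892 29.5221 17.8294 4.3824 0.0000
t_4: node(4,0) S=63.1861 payoff=44.2639 vs cont=43.5057 → 44.2639 [stop]  node(4,1) S=72.6668 payoff=34.7832 vs cont=34.0250 → 34.7832 [stop]  node(4,2) S=83.5700 payoff=23.8800 vs cont=23.1217 → 23.8800 [stop]  node(4,3) S=96.1092 payoff=11.3408 vs cont=10.5826 → 11.3408 [stop]  node(4,4) S=110.5298 payoff=0.0000 vs cont=2.0307 → 2.0307 [wait]  ⇒ S*(4)=96.1092
t_3: node(3,0) S=67.7608 payoff=39.6892 vs cont=38.9309 → 39.6892 [stop]  node(3,1) S=77.9279 payoff=29.5221 vs cont=28.7638 → 29.5221 [stop]  node(3,2) S=89.6206 payoff=17.8294 vs cont=17.0712 → 17.8294 [stop]  node(3,3) S=103.0676 payoff=4.3824 vs cont=6.3305 → 6.3305 [wait]  ⇒ S*(3)=89.6206
t_2: node(2,0) S=72.6668 payoff=34.7832 vs cont=34.0250 → 34.7832 [stop]  node(2,1) S=83.5700 payoff=23.8800 vs cont=23.1217 → 23.8800 [stop]  node(2,2) S=96.1092 payoff=11.3408 vs cont=11.6142 → 11.6142 [wait]  ⇒ S*(2)=83.5700
t_1: node(1,0) S=77.9279 payoff=29.5221 vs cont=28.7638 → 29.5221 [stop]  node(1,1) S=89.6206 payoff=17.8294 vs cont=17.2160 → 17.8294 [stop]  ⇒ S*(1)=89.6206
t_0: node(0,0) S=83.5700 payoff=23.8800 vs cont=23.1217 → 23.8800 [stop]  ⇒ S*(0)=83.5700

price = 23.8800
boundary = 83.5700 89.6206 83.5700 89.6206 96.1092
tree:
23.8800
29.5221 17.8294
34.7832 23.8800 11.6142
39.6892 29.5221 17.8294 6.3305
44.2639 34.7832 23.8800 11.3408 2.0307
48.5298 39.6892 29.5221 17.8294 4.3824 0.0000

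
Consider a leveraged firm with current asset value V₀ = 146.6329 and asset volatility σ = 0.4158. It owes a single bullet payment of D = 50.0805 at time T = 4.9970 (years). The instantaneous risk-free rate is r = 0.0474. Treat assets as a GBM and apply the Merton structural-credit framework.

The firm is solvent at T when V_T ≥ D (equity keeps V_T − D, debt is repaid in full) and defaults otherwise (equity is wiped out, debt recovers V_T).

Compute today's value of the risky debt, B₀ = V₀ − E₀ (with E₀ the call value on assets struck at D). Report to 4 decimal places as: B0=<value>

Apply the equity-as-call identities (strike 50.0805, horizon 4.9970 years):
d₁ = [ln(V₀/D) + (r + σ²/2)T] / (σ√T)
   = [ln(146.6329/50.0805) + (0.0474 + 0.5·0.4158²)·4.9970] / (0.4158·√4.9970)
   = [1.074300 + 0.668823] / 0.929478 = 1.875378
d₂ = d₁ − σ√T = 1.875378 − 0.929478 = 0.945900
N(d₁) = 0.969630,  N(d₂) = 0.827900,  e^(−rT) = 0.789103
E₀ = V₀·N(d₁) − D·e^(−rT)·N(d₂)
   = 146.6329·0.969630 − 50.0805·0.789103·0.827900 = 109.462068
B₀ = V₀ − E₀ = 146.6329 − 109.462068 = 37.170832

B0=37.1708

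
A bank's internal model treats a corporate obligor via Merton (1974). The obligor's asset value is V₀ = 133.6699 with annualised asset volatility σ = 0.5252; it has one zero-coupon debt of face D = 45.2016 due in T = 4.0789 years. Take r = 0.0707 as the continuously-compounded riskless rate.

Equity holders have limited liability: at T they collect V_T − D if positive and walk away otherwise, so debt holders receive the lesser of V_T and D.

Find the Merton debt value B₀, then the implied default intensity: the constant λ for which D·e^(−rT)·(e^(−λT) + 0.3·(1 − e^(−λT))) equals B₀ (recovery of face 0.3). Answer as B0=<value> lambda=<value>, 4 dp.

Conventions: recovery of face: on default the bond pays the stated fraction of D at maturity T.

B0=30.8899 lambda=0.0330

Apply the equity-as-call identities (strike 45.2016, horizon 4.0789 years):
d₁ = [ln(V₀/D) + (r + σ²/2)T] / (σ√T)
   = [ln(133.6699/45.2016) + (0.0707 + 0.5·0.5252²)·4.0789] / (0.5252·√4.0789)
   = [1.084241 + 0.850930] / 1.060709 = 1.824413
d₂ = d₁ − σ√T = 1.824413 − 1.060709 = 0.763704
N(d₁) = 0.965955,  N(d₂) = 0.777478,  e^(−rT) = 0.749478
E₀ = V₀·N(d₁) − D·e^(−rT)·N(d₂)
   = 133.6699·0.965955 − 45.2016·0.749478·0.777478 = 102.780030
B₀ = V₀ − E₀ = 133.6699 − 102.780030 = 30.889870
e^(−λT) = (B₀·e^(rT)/D − 0.3)/(1 − 0.3) = (30.8899·1.334262/45.2016 − 0.3)/0.7 = 0.87401254
λ = −ln(0.87401254)/4.0789 = 0.033014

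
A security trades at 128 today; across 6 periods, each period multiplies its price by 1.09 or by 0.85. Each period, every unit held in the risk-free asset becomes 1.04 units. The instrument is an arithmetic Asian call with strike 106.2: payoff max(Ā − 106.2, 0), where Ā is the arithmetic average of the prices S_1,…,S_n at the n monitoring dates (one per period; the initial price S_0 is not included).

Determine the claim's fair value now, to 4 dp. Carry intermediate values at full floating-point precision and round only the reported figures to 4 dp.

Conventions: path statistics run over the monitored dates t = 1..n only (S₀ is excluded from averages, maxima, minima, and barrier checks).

price = 32.6450

Risk-neutral up-probability p* = (R−d)/(u−d) = (1.04−0.85)/(1.09−0.85) = 0.7917; the claim prices as the p*-weighted sum of path payoffs discounted by R^6.
Enumerate all 2^6 = 64 price paths (U = up ×1.09, D = down ×0.85); each path with k up-moves has probability p*^k·(1−p*)^(6−k).
DDDDDD: Ā=75.2957, payoff=0.0000, prob=0.000082
UDDDDD: Ā=96.5557, payoff=0.0000, prob=0.000311
DUDDDD: Ā=91.4357, payoff=0.0000, prob=0.000311
UUDDDD: Ā=117.2528, payoff=11.0528, prob=0.001181
DDUDDD: Ā=87.0837, payoff=0.0000, prob=0.000311
UDUDDD: Ā=111.6720, payoff=5.4720, prob=0.001181
DUUDDD: Ā=106.5520, payoff=0.3520, prob=0.001181
UUUDDD: Ā=136.6373, payoff=30.4373, prob=0.004486
DDDUDD: Ā=83.3845, payoff=0.0000, prob=0.000311
UDDUDD: Ā=106.9283, payoff=0.7283, prob=0.001181
DUDUDD: Ā=101.8083, payoff=0.0000, prob=0.001181
UUDUDD: Ā=130.5542, payoff=24.3542, prob=0.004486
DDUUDD: Ā=97.4563, payoff=0.0000, prob=0.001181
UDUUDD: Ā=124.9734, payoff=18.7734, prob=0.004486
DUUUDD: Ā=119.8534, payoff=13.6534, prob=0.004486
UUUUDD: Ā=153.6944, payoff=47.4944, prob=0.017049
DDDDUD: Ā=80.2401, payoff=0.0000, prob=0.000311
UDDDUD: Ā=102.8962, payoff=0.0000, prob=0.001181
DUDDUD: Ā=97.7762, payoff=0.0000, prob=0.001181
UUDDUD: Ā=125.3836, payoff=19.1836, prob=0.004486
DDUDUD: Ā=93.4242, payoff=0.0000, prob=0.001181
UDUDUD: Ā=119.8028, payoff=13.6028, prob=0.004486
DUUDUD: Ā=114.6828, payoff=8.4828, prob=0.004486
UUUDUD: Ā=147.0638, payoff=40.8638, prob=0.017049
DDDUUD: Ā=89.7250, payoff=0.0000, prob=0.001181
UDDUUD: Ā=115.0591, payoff=8.8591, prob=0.004486
DUDUUD: Ā=109.9391, payoff=3.7391, prob=0.004486
UUDUUD: Ā=140.9807, payoff=34.7807, prob=0.017049
DDUUUD: Ā=105.5871, payoff=0.0000, prob=0.004486
UDUUUD: Ā=135.3999, payoff=29.1999, prob=0.017049
DUUUUD: Ā=130.2799, payoff=24.0799, prob=0.017049
UUUUUD: Ā=167.0649, payoff=60.8649, prob=0.064784
DDDDDU: Ā=77.5675, payoff=0.0000, prob=0.000311
UDDDDU: Ā=99.4689, payoff=0.0000, prob=0.001181
DUDDDU: Ā=94.3489, payoff=0.0000, prob=0.001181
UUDDDU: Ā=120.9886, payoff=14.7886, prob=0.004486
DDUDDU: Ā=89.9969, payoff=0.0000, prob=0.001181
UDUDDU: Ā=115.4078, payoff=9.2078, prob=0.004486
DUUDDU: Ā=110.2878, payoff=4.0878, prob=0.004486
UUUDDU: Ā=141.4278, payoff=35.2278, prob=0.017049
DDDUDU: Ā=86.2977, payoff=0.0000, prob=0.001181
UDDUDU: Ā=110.6641, payoff=4.4641, prob=0.004486
DUDUDU: Ā=105.5441, payoff=0.0000, prob=0.004486
UUDUDU: Ā=135.3448, payoff=29.1448, prob=0.017049
DDUUDU: Ā=101.1921, payoff=0.0000, prob=0.004486
UDUUDU: Ā=129.7640, payoff=23.5640, prob=0.017049
DUUUDU: Ā=124.6440, payoff=18.4440, prob=0.017049
UUUUDU: Ā=159.8376, payoff=53.6376, prob=0.064784
DDDDUU: Ā=83.1534, payoff=0.0000, prob=0.001181
UDDDUU: Ā=106.6320, payoff=0.4320, prob=0.004486
DUDDUU: Ā=101.5120, payoff=0.0000, prob=0.004486
UUDDUU: Ā=130.1742, payoff=23.9742, prob=0.017049
DDUDUU: Ā=97.1600, payoff=0.0000, prob=0.004486
UDUDUU: Ā=124.5934, payoff=18.3934, prob=0.017049
DUUDUU: Ā=119.4734, payoff=13.2734, prob=0.017049
UUUDUU: Ā=153.2070, payoff=47.0070, prob=0.064784
DDDUUU: Ā=93.4608, payoff=0.0000, prob=0.004486
UDDUUU: Ā=119.8497, payoff=13.6497, prob=0.017049
DUDUUU: Ā=114.7297, payoff=8.5297, prob=0.017049
UUDUUU: Ā=147.1239, payoff=40.9239, prob=0.064784
DDUUUU: Ā=110.3777, payoff=4.1777, prob=0.017049
UDUUUU: Ā=141.5431, payoff=35.3431, prob=0.064784
DUUUUU: Ā=136.4231, payoff=30.2231, prob=0.064784
UUUUUU: Ā=174.9426, payoff=68.7426, prob=0.246181
Price = Σ prob·payoff / R^6 = 41.306287 / 1.265319 = 32.6450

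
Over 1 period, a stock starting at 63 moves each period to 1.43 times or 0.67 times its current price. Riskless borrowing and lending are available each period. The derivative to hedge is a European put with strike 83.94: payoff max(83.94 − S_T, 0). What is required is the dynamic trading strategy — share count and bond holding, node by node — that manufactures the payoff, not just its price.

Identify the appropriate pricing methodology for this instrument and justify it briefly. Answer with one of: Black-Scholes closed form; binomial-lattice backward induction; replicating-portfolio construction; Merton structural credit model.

framework: replicating-portfolio construction

Key observation: a price alone would not answer the question — the per-node share/bond construction on the spot-63, 1.43/0.67 tree is required, and only the replicating-portfolio method yields it.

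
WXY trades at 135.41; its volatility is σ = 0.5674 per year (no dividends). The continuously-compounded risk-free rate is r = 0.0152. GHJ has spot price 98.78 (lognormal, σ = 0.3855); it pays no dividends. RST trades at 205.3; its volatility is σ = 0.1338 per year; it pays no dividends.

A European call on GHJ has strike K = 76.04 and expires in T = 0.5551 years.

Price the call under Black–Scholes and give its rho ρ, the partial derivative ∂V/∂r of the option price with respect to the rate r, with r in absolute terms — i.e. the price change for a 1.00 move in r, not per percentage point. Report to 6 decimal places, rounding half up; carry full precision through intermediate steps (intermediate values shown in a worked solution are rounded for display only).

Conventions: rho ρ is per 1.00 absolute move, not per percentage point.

σ√T = 0.3855·√0.5551 = 0.287217
d₁ = (ln(S/K) + (r+σ²/2)T) / (σ√T) = (ln(98.78/76.04) + (0.0152+0.3855²/2)·0.5551) / 0.287217 = (0.261636 + 0.049684) / 0.287217 = 1.083919
d₂ = d₁ − σ√T = 1.083919 − 0.287217 = 0.796702
e^{−rT} = 0.991598
N(d₁) = 0.860800,  N(d₂) = 0.787188
Call price V = S·N(d₁) − K·e^{−rT}·N(d₂) = 85.029794 − 59.354852 = 25.674942
ρ = K·T·e^{−rT}·N(d₂) = 32.947878

price = 25.674942
ρ = 32.947878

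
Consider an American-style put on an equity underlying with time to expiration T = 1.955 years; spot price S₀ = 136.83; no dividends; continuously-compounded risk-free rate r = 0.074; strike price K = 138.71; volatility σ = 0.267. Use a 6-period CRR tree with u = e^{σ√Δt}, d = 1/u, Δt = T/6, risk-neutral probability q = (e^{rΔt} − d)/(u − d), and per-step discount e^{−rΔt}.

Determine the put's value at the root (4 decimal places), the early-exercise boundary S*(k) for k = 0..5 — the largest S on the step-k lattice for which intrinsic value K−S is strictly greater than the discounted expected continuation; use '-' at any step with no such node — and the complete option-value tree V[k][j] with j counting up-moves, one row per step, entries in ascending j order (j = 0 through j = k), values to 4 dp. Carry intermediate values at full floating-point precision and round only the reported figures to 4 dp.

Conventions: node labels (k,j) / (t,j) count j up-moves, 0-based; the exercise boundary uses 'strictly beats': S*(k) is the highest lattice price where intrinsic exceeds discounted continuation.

Δt=0.32583  u=1.16464  d=0.85864  q=0.54173  discount=0.97618
step 6 (expiry): payoffs max(K−S,0) = 83.8772 64.3361 37.8309 1.8800 0.0000 0.0000 0.0000
step 5: (k=5,j=0): S=63.8602, K−S=74.8498, hold=71.5452 ⇒ V=74.8498 exercise | (k=5,j=1): S=86.6185, K−S=52.0915, hold=48.7869 ⇒ V=52.0915 exercise | (k=5,j=2): S=117.4874, K−S=21.2226, hold=17.9181 ⇒ V=21.2226 exercise | (k=5,j=3): S=159.3571, K−S=0.0000, hold=0.8410 ⇒ V=0.8410 continue | (k=5,j=4): S=216.1483, K−S=0.0000, hold=0.0000 ⇒ V=0.0000 continue | (k=5,j=5): S=293.1785, K−S=0.0000, hold=0.0000 ⇒ V=0.0000 continue  boundary S*=117.4874
step 4: (k=4,j=0): S=74.3739, K−S=64.3361, hold=61.0315 ⇒ V=64.3361 exercise | (k=4,j=1): S=100.8791, K−S=37.8309, hold=34.5264 ⇒ V=37.8309 exercise | (k=4,j=2): S=136.8300, K−S=1.8800, hold=9.9388 ⇒ V=9.9388 continue | (k=4,j=3): S=185.5930, K−S=0.0000, hold=0.3762 ⇒ V=0.3762 continue | (k=4,j=4): S=251.7340, K−S=0.0000, hold=0.0000 ⇒ V=0.0000 continue  boundary S*=100.8791
step 3: (k=3,j=0): S=86.6185, K−S=52.0915, hold=48.7869 ⇒ V=52.0915 exercise | (k=3,j=1): S=117.4874, K−S=21.2226, hold=22.1798 ⇒ V=22.1798 continue | (k=3,j=2): S=159.3571, K−S=0.0000, hold=4.6452 ⇒ V=4.6452 continue | (k=3,j=3): S=216.1483, K−S=0.0000, hold=0.1683 ⇒ V=0.1683 continue  boundary S*=86.6185
step 2: (k=2,j=0): S=100.8791, K−S=37.8309, hold=35.0326 ⇒ V=37.8309 exercise | (k=2,j=1): S=136.8300, K−S=1.8800, hold=12.3787 ⇒ V=12.3787 continue | (k=2,j=2): S=185.5930, K−S=0.0000, hold=2.1671 ⇒ V=2.1671 continue  boundary S*=100.8791
step 1: (k=1,j=0): S=117.4874, K−S=21.2226, hold=23.4700 ⇒ V=23.4700 continue | (k=1,j=1): S=159.3571, K−S=0.0000, hold=6.6837 ⇒ V=6.6837 continue  boundary S*=-
step 0: (k=0,j=0): S=136.8300, K−S=1.8800, hold=14.0339 ⇒ V=14.0339 continue  boundary S*=-

price = 14.0339
boundary = - - 100.8791 86.6185 100.8791 117.4874
tree:
14.0339
23.4700 6.6837
37.8309 12.3787 2.1671
52.0915 22.1798 4.6452 0.1683
64.3361 37.8309 9.9388 0.3762 0.0000
74.8498 52.0915 21.2226 0.8410 0.0000 0.0000
83.8772 64.3361 37.8309 1.8800 0.0000 0.0000 0.0000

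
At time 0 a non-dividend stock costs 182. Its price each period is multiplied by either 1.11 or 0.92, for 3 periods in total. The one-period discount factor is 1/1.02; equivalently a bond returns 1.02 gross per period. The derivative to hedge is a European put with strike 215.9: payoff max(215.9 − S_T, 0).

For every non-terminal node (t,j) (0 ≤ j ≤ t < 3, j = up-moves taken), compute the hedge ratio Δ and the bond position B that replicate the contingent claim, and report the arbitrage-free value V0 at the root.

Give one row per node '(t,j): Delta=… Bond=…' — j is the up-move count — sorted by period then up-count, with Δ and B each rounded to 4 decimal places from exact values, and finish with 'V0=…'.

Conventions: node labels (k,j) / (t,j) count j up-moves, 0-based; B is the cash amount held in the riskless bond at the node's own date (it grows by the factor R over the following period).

(0,0): Delta=-0.7458 Bond=161.7262
(1,0): Delta=-1.0000 Bond=207.5163
(1,1): Delta=-0.5563 Bond=126.6607
(2,0): Delta=-1.0000 Bond=211.6667
(2,1): Delta=-1.0000 Bond=211.6667
(2,2): Delta=-0.2253 Bond=54.9683
V0=25.9823

The replicating-portfolio and risk-neutral prices coincide; use p* = (1.02−0.92)/(1.11−0.92) = 0.5263 for the latter.
Expiry values: V(3,0)=74.1788, V(3,1)=44.9103, V(3,2)=9.5972, V(3,3)=0.0000
(2,0): S=154.0448. Δ = (V_up−V_dn)/(S_up−S_dn) = (44.9103−74.1788)/(170.9897−141.7212) = -1.0000. V = [p*·44.9103 + (1−p*)·74.1788]/1.02 = 57.6219. B = V − Δ·S = 211.6667.
(2,1): S=185.8584. Δ = (V_up−V_dn)/(S_up−S_dn) = (9.5972−44.9103)/(206.3028−170.9897) = -1.0000. V = [p*·9.5972 + (1−p*)·44.9103]/1.02 = 25.8083. B = V − Δ·S = 211.6667.
(2,2): S=224.2422. Δ = (V_up−V_dn)/(S_up−S_dn) = (0.0000−9.5972)/(248.9088−206.3028) = -0.2253. V = [p*·0.0000 + (1−p*)·9.5972]/1.02 = 4.4569. B = V − Δ·S = 54.9683.
(1,0): S=167.4400. Δ = (V_up−V_dn)/(S_up−S_dn) = (25.8083−57.6219)/(185.8584−154.0448) = -1.0000. V = [p*·25.8083 + (1−p*)·57.6219]/1.02 = 40.0763. B = V − Δ·S = 207.5163.
(1,1): S=202.0200. Δ = (V_up−V_dn)/(S_up−S_dn) = (4.4569−25.8083)/(224.2422−185.8584) = -0.5563. V = [p*·4.4569 + (1−p*)·25.8083]/1.02 = 14.2850. B = V − Δ·S = 126.6607.
(0,0): S=182.0000. Δ = (V_up−V_dn)/(S_up−S_dn) = (14.2850−40.0763)/(202.0200−167.4400) = -0.7458. V = [p*·14.2850 + (1−p*)·40.0763]/1.02 = 25.9823. B = V − Δ·S = 161.7262.
Sanity check at the root: Δ(0,0)·S0 + B(0,0) reproduces V0 = 25.9823.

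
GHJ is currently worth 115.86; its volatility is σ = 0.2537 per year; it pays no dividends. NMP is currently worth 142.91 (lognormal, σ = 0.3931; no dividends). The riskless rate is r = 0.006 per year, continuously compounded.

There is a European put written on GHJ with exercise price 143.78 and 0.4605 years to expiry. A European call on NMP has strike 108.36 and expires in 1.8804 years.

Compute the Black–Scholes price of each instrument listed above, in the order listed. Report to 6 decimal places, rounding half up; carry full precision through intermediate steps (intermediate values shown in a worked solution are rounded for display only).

[GHJ put K=143.78]
σ√T = 0.2537·√0.4605 = 0.172161
d₁ = (ln(S/K) + (r+σ²/2)T) / (σ√T) = (ln(115.86/143.78) + (0.006+0.2537²/2)·0.4605) / 0.172161 = (-0.215902 + 0.017583) / 0.172161 = -1.151938
d₂ = d₁ − σ√T = -1.151938 − 0.172161 = -1.324099
e^{−rT} = 0.997241
N(−d₁) = 0.875327,  N(−d₂) = 0.907265
price = K·e^{−rT}·N(−d₂) − S·N(−d₁) = 130.086631 − 101.415357 = 28.671274
[NMP call K=108.36]
σ√T = 0.3931·√1.8804 = 0.539049
d₁ = (ln(S/K) + (r+σ²/2)T) / (σ√T) = (ln(142.91/108.36) + (0.006+0.3931²/2)·1.8804) / 0.539049 = (0.276756 + 0.156569) / 0.539049 = 0.803870
d₂ = d₁ − σ√T = 0.803870 − 0.539049 = 0.264821
e^{−rT} = 0.988781
N(d₁) = 0.789264,  N(d₂) = 0.604426
price = S·N(d₁) − K·e^{−rT}·N(d₂) = 112.793719 − 64.760850 = 48.032869

price(GHJ put K=143.78) = 28.671274
price(NMP call K=108.36) = 48.032869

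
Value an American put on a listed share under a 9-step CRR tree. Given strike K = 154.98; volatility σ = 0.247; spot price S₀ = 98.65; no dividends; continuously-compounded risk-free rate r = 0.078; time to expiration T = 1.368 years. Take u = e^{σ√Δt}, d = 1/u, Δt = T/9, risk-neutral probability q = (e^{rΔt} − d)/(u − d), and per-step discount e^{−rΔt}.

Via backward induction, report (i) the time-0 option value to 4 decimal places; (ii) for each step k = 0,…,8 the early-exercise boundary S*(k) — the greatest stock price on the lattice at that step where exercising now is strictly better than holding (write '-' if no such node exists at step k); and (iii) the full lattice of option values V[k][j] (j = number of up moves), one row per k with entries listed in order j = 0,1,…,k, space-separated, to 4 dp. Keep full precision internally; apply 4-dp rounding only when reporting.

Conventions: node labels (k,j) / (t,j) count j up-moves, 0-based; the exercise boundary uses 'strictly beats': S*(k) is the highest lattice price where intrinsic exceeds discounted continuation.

params: Δt=0.15200 u=1.10109 d=0.90819 q=0.53777 e^(-rΔt)=0.98821
t_9 payoffs: 113.5132 104.7059 94.0280 81.0822 65.3868 46.3577 23.2870 0.0000 0.0000 0.0000
t_8: node(8,0) S=45.6586 payoff=109.3214 vs cont=107.4948 → 109.3214 [stop]  node(8,1) S=55.3562 payoff=99.6238 vs cont=97.7972 → 99.6238 [stop]  node(8,2) S=67.1135 payoff=87.8665 vs cont=86.0399 → 87.8665 [stop]  node(8,3) S=81.3680 payoff=73.6120 vs cont=71.7854 → 73.6120 [stop]  node(8,4) S=98.6500 payoff=56.3300 vs cont=54.5034 → 56.3300 [stop]  node(8,5) S=119.6026 payoff=35.3774 vs cont=33.5508 → 35.3774 [stop]  node(8,6) S=145.0055 payoff=9.9745 vs cont=10.6370 → 10.6370 [wait]  node(8,7) S=175.8037 payoff=0.0000 vs cont=0.0000 → 0.0000 [wait]  node(8,8) S=213.1433 payoff=0.0000 vs cont=0.0000 → 0.0000 [wait]  ⇒ S*(8)=119.6026
t_7: node(7,0) S=50.2741 payoff=104.7059 vs cont=102.8793 → 104.7059 [stop]  node(7,1) S=60.9520 payoff=94.0280 vs cont=92.2014 → 94.0280 [stop]  node(7,2) S=73.8978 payoff=81.0822 vs cont=79.2556 → 81.0822 [stop]  node(7,3) S=89.5932 payoff=65.3868 vs cont=63.5602 → 65.3868 [stop]  node(7,4) S=108.6223 payoff=46.3577 vs cont=44.5311 → 46.3577 [stop]  node(7,5) S=131.6930 payoff=23.2870 vs cont=21.8125 → 23.2870 [stop]  node(7,6) S=159.6637 payoff=0.0000 vs cont=4.8588 → 4.8588 [wait]  node(7,7) S=193.5753 payoff=0.0000 vs cont=0.0000 → 0.0000 [wait]  ⇒ S*(7)=131.6930
t_6: node(6,0) S=55.3562 payoff=99.6238 vs cont=97.7972 → 99.6238 [stop]  node(6,1) S=67.1135 payoff=87.8665 vs cont=86.0399 → 87.8665 [stop]  node(6,2) S=81.3680 payoff=73.6120 vs cont=71.7854 → 73.6120 [stop]  node(6,3) S=98.6500 payoff=56.3300 vs cont=54.5034 → 56.3300 [stop]  node(6,4) S=119.6026 payoff=35.3774 vs cont=33.5508 → 35.3774 [stop]  node(6,5) S=145.0055 payoff=9.9745 vs cont=13.2191 → 13.2191 [wait]  node(6,6) S=175.8037 payoff=0.0000 vs cont=2.2194 → 2.2194 [wait]  ⇒ S*(6)=119.6026
t_5: node(5,0) S=60.9520 payoff=94.0280 vs cont=92.2014 → 94.0280 [stop]  node(5,1) S=73.8978 payoff=81.0822 vs cont=79.2556 → 81.0822 [stop]  node(5,2) S=89.5932 payoff=65.3868 vs cont=63.5602 → 65.3868 [stop]  node(5,3) S=108.6223 payoff=46.3577 vs cont=44.5311 → 46.3577 [stop]  node(5,4) S=131.6930 payoff=23.2870 vs cont=23.1847 → 23.2870 [stop]  node(5,5) S=159.6637 payoff=0.0000 vs cont=7.2177 → 7.2177 [wait]  ⇒ S*(5)=131.6930
t_4: node(4,0) S=67.1135 payoff=87.8665 vs cont=86.0399 → 87.8665 [stop]  node(4,1) S=81.3680 payoff=73.6120 vs cont=71.7854 → 73.6120 [stop]  node(4,2) S=98.6500 payoff=56.3300 vs cont=54.5034 → 56.3300 [stop]  node(4,3) S=119.6026 payoff=35.3774 vs cont=33.5508 → 35.3774 [stop]  node(4,4) S=145.0055 payoff=9.9745 vs cont=14.4727 → 14.4727 [wait]  ⇒ S*(4)=119.6026
t_3: node(3,0) S=73.8978 payoff=81.0822 vs cont=79.2556 → 81.0822 [stop]  node(3,1) S=89.5932 payoff=65.3868 vs cont=63.5602 → 65.3868 [stop]  node(3,2) S=108.6223 payoff=46.3577 vs cont=44.5311 → 46.3577 [stop]  node(3,3) S=131.6930 payoff=23.2870 vs cont=23.8510 → 23.8510 [wait]  ⇒ S*(3)=108.6223
t_2: node(2,0) S=81.3680 payoff=73.6120 vs cont=71.7854 → 73.6120 [stop]  node(2,1) S=98.6500 payoff=56.3300 vs cont=54.5034 → 56.3300 [stop]  node(2,2) S=119.6026 payoff=35.3774 vs cont=33.8505 → 35.3774 [stop]  ⇒ S*(2)=119.6026
t_1: node(1,0) S=89.5932 payoff=65.3868 vs cont=63.5602 → 65.3868 [stop]  node(1,1) S=108.6223 payoff=46.3577 vs cont=44.5311 → 46.3577 [stop]  ⇒ S*(1)=108.6223
t_0: node(0,0) S=98.6500 payoff=56.3300 vs cont=54.5034 → 56.3300 [stop]  ⇒ S*(0)=98.6500

price = 56.3300
boundary = 98.6500 108.6223 119.6026 108.6223 119.6026 131.6930 119.6026 131.6930 119.6026
tree:
56.3300
65.3868 46.3577
73.6120 56.3300 35.3774
81.0822 65.3868 46.3577 23.8510
87.8665 73.6120 56.3300 35.3774 14.4727
94.0280 81.0822 65.3868 46.3577 23.2870 7.2177
99.6238 87.8665 73.6120 56.3300 35.3774 13.2191 2.2194
104.7059 94.0280 81.0822 65.3868 46.3577 23.2870 4.8588 0.0000
109.3214 99.6238 87.8665 73.6120 56.3300 35.3774 10.6370 0.0000 0.0000
113.5132 104.7059 94.0280 81.0822 65.3868 46.3577 23.2870 0.0000 0.0000 0.0000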